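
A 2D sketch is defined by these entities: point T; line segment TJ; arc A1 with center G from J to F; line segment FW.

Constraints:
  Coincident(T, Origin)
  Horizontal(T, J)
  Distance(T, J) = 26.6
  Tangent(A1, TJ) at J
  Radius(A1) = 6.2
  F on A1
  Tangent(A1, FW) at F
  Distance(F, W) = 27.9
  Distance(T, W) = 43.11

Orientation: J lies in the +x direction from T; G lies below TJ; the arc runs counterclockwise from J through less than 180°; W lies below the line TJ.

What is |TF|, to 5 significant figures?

21.765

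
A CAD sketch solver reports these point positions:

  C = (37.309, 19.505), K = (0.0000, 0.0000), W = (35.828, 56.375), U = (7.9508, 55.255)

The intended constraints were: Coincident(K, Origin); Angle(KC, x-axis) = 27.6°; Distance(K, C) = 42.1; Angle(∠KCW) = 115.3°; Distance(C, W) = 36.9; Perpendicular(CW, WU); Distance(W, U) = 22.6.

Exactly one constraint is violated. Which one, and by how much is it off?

Distance(W, U) = 22.6 — off by 5.30.

K = (0.00, 0.00) ✓; KC at 27.60° ✓; |KC| = 42.10 ✓; ∠KCW = 115.3° ✓; |CW| = 36.90 ✓; ∠(CW, WU) = 90.00° ✓; |WU| = 27.90 ✗.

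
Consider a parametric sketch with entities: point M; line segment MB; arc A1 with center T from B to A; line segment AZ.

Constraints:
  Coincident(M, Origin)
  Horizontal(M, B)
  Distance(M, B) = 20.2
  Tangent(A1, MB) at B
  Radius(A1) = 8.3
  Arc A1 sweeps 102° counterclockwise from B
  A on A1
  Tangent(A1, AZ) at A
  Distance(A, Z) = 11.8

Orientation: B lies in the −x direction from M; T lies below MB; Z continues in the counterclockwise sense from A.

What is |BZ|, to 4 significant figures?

22.30

M is at the origin; MB is horizontal with |MB| = 20.2 and B on the −x side, so B = (-20.20, 0.000). Since A1 is tangent to MB there, TB ⟂ MB, so T = B + (0, -8.3) = (-20.20, -8.300). On A1, B sits at bearing 90° from T; a 102° counterclockwise sweep puts A at bearing 192°, so A = T + 8.3·(cos 192°, sin 192°) = (-28.32, -10.03). A1 meets AZ tangentially, so TA is at right angles to AZ, so AZ runs along (−sin 192°, cos 192°); with |AZ| = 11.8, Z = (-25.87, -21.57). Then |BZ| = |Z − B| = 22.30.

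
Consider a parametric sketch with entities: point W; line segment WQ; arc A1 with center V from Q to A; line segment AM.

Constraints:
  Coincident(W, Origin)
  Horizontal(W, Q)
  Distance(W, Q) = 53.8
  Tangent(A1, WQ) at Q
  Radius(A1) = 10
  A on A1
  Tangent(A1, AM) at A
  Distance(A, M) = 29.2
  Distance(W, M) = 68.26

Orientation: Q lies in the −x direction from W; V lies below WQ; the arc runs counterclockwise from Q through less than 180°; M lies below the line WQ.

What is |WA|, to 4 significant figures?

64.66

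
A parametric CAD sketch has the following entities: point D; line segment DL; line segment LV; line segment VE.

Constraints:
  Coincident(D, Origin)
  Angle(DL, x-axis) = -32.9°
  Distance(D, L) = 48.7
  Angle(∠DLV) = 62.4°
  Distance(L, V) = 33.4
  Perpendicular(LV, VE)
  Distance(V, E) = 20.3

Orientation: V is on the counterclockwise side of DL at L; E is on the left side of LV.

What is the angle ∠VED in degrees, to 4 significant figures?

154.6°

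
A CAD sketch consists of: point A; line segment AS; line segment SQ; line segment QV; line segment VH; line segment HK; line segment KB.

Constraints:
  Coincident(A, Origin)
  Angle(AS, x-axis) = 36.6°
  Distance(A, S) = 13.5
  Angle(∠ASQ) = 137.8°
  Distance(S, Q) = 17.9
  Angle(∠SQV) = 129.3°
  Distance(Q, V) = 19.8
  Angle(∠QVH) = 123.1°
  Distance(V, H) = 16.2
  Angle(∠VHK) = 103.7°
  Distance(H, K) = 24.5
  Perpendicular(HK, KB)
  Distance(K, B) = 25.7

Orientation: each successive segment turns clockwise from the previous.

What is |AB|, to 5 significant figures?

14.020

∠VHK = 103.7° gives HK at 170.50° from the x-axis; with |HK| = 24.5, K = (9.0927, -21.017). HK is perpendicular to KB, so KB runs at 80.500°; with |KB| = 25.7, B = (13.334, 4.3308). Then |AB| = |B − A| = 14.020.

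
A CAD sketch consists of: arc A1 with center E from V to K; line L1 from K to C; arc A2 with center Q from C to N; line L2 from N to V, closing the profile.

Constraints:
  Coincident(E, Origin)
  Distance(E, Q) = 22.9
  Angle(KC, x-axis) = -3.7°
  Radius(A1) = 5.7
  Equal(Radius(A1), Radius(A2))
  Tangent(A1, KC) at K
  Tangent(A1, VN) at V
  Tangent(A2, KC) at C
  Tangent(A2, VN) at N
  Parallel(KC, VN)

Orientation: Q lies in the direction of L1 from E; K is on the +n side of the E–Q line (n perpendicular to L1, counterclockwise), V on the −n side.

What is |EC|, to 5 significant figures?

23.599

The slot axis is L1's direction at -3.7°, so u = (cos -3.7°, sin -3.7°) = (0.99792, -0.064532) and n = (−sin -3.7°, cos -3.7°) = (0.064532, 0.99792). E is at the origin and Q lies 22.9 along u from E, so Q = 22.9·u = (22.852, -1.4778). Tangency of A1 to both parallel lines with radius 5.7 puts K and V at E ± 5.7·n: K = (0.36783, 5.6881), V = (-0.36783, -5.6881). Equal radii place C and N the same way about Q: C = Q + 5.7·n = (23.220, 4.2103), N = Q − 5.7·n = (22.484, -7.1659). Then |EC| = |C − E| = 23.599.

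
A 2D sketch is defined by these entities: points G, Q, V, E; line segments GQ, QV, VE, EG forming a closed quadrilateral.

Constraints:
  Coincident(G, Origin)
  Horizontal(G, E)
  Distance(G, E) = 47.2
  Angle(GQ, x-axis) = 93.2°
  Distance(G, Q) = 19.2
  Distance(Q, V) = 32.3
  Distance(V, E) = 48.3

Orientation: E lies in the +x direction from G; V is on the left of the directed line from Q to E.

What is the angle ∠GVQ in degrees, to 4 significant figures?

18.12°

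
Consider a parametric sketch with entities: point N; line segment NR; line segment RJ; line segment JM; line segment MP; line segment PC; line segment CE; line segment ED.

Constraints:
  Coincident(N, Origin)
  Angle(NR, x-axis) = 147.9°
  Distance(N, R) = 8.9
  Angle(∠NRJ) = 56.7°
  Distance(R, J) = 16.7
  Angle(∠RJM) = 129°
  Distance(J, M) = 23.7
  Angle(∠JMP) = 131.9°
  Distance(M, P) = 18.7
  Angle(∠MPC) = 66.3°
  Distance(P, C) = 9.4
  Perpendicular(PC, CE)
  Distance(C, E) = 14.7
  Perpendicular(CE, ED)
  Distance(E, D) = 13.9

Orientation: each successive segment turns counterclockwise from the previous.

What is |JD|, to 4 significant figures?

35.90

PC is perpendicular to CE, so CE runs at -146.0°; with |CE| = 14.7, E = (12.49, -23.58). CE is perpendicular to ED, so ED runs at -56.00°; with |ED| = 13.9, D = (20.27, -35.10). Then |JD| = |D − J| = 35.90.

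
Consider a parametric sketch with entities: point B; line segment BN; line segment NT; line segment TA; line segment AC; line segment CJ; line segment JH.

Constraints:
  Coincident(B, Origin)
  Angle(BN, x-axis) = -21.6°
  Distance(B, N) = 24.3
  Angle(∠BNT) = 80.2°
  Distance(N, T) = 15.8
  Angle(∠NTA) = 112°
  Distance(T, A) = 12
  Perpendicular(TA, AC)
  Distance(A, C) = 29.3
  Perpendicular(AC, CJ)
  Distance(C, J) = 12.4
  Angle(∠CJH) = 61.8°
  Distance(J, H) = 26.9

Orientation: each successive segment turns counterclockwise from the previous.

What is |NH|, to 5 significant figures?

20.356

AC is perpendicular to CJ, so CJ runs at -33.800°; with |CJ| = 12.4, J = (9.8575, -18.050). ∠CJH = 61.8° gives JH at 84.400° from the x-axis; with |JH| = 26.9, H = (12.483, 8.7219). Then |NH| = |H − N| = 20.356.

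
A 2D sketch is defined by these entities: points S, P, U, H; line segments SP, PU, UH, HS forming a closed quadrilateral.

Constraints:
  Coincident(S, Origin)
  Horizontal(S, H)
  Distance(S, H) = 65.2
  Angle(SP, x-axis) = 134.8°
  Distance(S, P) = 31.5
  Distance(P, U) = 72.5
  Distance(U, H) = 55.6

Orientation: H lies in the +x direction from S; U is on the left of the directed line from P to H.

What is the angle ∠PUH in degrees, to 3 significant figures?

88.5°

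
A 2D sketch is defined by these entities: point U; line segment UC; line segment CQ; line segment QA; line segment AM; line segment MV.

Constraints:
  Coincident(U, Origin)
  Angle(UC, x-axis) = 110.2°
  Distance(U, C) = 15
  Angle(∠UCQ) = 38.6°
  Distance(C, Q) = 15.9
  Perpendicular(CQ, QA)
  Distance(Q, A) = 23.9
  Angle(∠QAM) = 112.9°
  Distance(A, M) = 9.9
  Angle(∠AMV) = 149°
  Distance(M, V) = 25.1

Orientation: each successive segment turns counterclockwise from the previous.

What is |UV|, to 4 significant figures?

33.29

U is at the origin; UC runs at 110.2° with length 15.0, so C = (-5.179, 14.08). ∠UCQ = 38.6° gives CQ at -108.4° from the x-axis; with |CQ| = 15.9, Q = (-10.20, -1.010). CQ ⟂ QA, so QA runs at -18.40°; with |QA| = 23.9, A = (12.48, -8.554). ∠QAM = 112.9° gives AM at 48.70° from the x-axis; with |AM| = 9.9, M = (19.01, -1.116). ∠AMV = 149.0° gives MV at 79.70° from the x-axis; with |MV| = 25.1, V = (23.50, 23.58). Then |UV| = |V − U| = 33.29.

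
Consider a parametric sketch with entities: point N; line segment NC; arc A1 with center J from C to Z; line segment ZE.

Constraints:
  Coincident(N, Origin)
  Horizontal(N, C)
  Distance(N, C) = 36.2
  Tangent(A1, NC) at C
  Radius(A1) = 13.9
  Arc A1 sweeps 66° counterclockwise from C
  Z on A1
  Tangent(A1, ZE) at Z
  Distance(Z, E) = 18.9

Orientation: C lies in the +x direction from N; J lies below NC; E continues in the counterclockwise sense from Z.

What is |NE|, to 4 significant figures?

30.02

N is at the origin; N and C share the same y with |NC| = 36.2 and C on the +x side, so C = (36.20, 0.000). Tangency of A1 to NC means the radius JC is perpendicular to NC, so J = C + (0, -13.9) = (36.20, -13.90). On A1, C sits at bearing 90° from J; a 66° counterclockwise sweep puts Z at bearing 156°, so Z = J + 13.9·(cos 156°, sin 156°) = (23.50, -8.246). The tangent condition forces JZ to be normal to ZE, so ZE runs along (−sin 156°, cos 156°); with |ZE| = 18.9, E = (15.81, -25.51). Then |NE| = |E − N| = 30.02.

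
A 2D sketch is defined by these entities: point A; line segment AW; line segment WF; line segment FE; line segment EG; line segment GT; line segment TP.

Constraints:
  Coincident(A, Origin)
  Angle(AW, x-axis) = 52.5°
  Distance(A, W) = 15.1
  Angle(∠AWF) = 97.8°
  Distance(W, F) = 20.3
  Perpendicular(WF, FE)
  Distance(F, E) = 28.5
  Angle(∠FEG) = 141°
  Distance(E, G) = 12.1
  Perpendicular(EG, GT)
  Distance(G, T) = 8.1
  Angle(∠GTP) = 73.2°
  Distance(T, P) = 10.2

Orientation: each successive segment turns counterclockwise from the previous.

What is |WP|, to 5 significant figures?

30.867

The perpendicularity gives GT at right angles to EG, so GT runs at -6.3000°; with |GT| = 8.1, T = (-18.621, -6.5537). ∠GTP = 73.2° gives TP at 100.50° from the x-axis; with |TP| = 10.2, P = (-20.480, 3.4755). Then |WP| = |P − W| = 30.867.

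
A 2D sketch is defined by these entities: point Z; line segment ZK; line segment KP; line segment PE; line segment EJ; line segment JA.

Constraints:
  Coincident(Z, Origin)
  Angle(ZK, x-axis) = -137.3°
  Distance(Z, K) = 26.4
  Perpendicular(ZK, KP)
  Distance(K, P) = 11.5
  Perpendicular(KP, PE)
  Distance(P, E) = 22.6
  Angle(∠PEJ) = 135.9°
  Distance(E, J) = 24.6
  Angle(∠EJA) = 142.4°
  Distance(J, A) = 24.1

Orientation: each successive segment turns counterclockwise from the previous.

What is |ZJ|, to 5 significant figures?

14.961

Z is at the origin; ZK runs at -137.3° with length 26.4, so K = (-19.402, -17.903). ZK is perpendicular to KP, so KP runs at -47.300°; with |KP| = 11.5, P = (-11.603, -26.355). The perpendicularity gives PE at right angles to KP, so PE runs at 42.700°; with |PE| = 22.6, E = (5.0062, -11.029). ∠PEJ = 135.9° gives EJ at 86.800° from the x-axis; with |EJ| = 24.6, J = (6.3794, 13.533). Then |ZJ| = |J − Z| = 14.961.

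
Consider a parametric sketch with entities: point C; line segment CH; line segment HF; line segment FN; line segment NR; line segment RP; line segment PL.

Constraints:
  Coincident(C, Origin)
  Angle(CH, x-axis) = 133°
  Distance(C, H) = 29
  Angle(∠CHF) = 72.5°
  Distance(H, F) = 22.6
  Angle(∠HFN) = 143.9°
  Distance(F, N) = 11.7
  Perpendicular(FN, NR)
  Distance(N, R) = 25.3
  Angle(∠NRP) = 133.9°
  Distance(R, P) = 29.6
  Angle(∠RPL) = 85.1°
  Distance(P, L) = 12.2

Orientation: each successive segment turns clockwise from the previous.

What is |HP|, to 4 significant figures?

33.64

FN ⟂ NR, so NR runs at -100.6°; with |NR| = 25.3, R = (7.467, 3.918). ∠NRP = 133.9° gives RP at -146.7° from the x-axis; with |RP| = 29.6, P = (-17.27, -12.33). Then |HP| = |P − H| = 33.64.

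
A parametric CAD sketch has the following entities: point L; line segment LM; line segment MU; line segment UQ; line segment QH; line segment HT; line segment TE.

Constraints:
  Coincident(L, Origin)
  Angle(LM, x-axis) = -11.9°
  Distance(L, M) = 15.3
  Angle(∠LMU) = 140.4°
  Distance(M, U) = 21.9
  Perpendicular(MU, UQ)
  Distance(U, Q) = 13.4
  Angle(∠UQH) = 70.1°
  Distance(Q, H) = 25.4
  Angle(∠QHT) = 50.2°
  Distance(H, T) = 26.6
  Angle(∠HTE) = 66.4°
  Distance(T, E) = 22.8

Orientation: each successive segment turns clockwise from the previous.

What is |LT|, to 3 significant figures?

37.6

L is at the origin; LM runs at -11.9° with length 15.3, so M = (15.0, -3.15). ∠LMU = 140.4° gives MU at -51.5° from the x-axis; with |MU| = 21.9, U = (28.6, -20.3). The perpendicularity gives UQ at right angles to MU, so UQ runs at -142°; with |UQ| = 13.4, Q = (18.1, -28.6). ∠UQH = 70.1° gives QH at 109° from the x-axis; with |QH| = 25.4, H = (10.0, -4.56). ∠QHT = 50.2° gives HT at -21.2° from the x-axis; with |HT| = 26.6, T = (34.8, -14.2). Then |LT| = |T − L| = 37.6.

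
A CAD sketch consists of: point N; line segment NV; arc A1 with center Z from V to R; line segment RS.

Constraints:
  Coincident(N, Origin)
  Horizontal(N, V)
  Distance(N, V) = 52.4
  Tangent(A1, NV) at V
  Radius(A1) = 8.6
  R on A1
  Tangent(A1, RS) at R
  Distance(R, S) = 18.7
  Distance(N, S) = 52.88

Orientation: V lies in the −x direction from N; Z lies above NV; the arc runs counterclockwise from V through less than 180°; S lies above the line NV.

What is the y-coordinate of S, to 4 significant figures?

27.80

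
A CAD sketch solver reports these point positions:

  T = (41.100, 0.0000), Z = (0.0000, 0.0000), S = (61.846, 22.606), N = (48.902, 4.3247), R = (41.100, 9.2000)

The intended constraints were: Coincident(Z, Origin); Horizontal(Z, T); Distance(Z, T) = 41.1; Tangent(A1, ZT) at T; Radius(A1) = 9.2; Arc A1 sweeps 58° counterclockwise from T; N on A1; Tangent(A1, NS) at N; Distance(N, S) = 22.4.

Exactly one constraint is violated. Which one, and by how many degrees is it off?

Tangent(A1, NS) at N — off by 3.30°.

Z = (0.00, 0.00) ✓; Z.y = 0.00, T.y = 0.00 ✓; |ZT| = 41.10 ✓; ∠(RT, TZ) = 90.00° ✓; |RT| = 9.200 ✓; bearing(R→N) − bearing(R→T) = 58.00° ✓; |RN| = 9.200 ✓; ∠(RN, NS) = 93.30° ✗; |NS| = 22.40 ✓.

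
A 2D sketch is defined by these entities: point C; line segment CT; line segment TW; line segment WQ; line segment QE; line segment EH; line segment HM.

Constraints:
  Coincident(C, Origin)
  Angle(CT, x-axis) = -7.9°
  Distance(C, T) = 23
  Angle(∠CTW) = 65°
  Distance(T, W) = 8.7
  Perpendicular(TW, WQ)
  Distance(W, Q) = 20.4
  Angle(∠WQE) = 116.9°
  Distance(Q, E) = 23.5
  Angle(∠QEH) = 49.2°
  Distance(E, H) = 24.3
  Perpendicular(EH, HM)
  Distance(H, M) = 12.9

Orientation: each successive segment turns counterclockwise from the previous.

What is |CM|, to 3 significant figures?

10.9

C is at the origin; CT runs at -7.9° with length 23.0, so T = (22.8, -3.16). ∠CTW = 65.0° gives TW at 107° from the x-axis; with |TW| = 8.7, W = (20.2, 5.15). TW is perpendicular to WQ, so WQ runs at -163°; with |WQ| = 20.4, Q = (0.725, -0.844). ∠WQE = 116.9° gives QE at -99.8° from the x-axis; with |QE| = 23.5, E = (-3.27, -24.0). ∠QEH = 49.2° gives EH at 31.0° from the x-axis; with |EH| = 24.3, H = (17.6, -11.5). EH is perpendicular to HM, so HM runs at 121°; with |HM| = 12.9, M = (10.9, -0.428). Then |CM| = |M − C| = 10.9.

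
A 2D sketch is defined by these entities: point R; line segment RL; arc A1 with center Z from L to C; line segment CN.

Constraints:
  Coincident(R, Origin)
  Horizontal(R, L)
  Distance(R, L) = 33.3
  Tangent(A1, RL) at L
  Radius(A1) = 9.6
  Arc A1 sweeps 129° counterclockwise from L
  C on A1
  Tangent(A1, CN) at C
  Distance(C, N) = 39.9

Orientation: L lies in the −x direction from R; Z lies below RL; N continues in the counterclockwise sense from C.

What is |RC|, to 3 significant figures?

43.7

R is at the origin; RL is horizontal with |RL| = 33.3 and L on the −x side, so L = (-33.3, 0.00). The tangent condition forces ZL to be normal to RL, so Z = L + (0, -9.6) = (-33.3, -9.60). On A1, L sits at bearing 90° from Z; a 129° counterclockwise sweep puts C at bearing 219°, so C = Z + 9.6·(cos 219°, sin 219°) = (-40.8, -15.6). Then |RC| = |C − R| = 43.7.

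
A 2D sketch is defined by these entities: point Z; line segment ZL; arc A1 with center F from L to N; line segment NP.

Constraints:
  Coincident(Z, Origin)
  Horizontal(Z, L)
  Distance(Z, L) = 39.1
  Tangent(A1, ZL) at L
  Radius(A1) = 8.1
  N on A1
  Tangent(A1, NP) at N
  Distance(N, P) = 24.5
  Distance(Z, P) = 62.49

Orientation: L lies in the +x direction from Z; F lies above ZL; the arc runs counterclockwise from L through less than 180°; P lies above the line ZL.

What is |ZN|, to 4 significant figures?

46.82

Z is at the origin; Z and L share the same y with |ZL| = 39.1 and L on the +x side, so L = (39.10, 0.000). Since A1 is tangent to ZL there, FL ⟂ ZL, so F = L + (0, 8.1) = (39.10, 8.100). Since FN ⟂ NP (tangency), |FP| = √(8.1² + 24.5²) = 25.80 regardless of where N sits on A1. So P lies on both circle(Z, 62.49) and circle(F, 25.80); the above-ZL intersection is P = (56.11, 27.50). N is the foot of the tangent from P: N = (46.56, 4.941).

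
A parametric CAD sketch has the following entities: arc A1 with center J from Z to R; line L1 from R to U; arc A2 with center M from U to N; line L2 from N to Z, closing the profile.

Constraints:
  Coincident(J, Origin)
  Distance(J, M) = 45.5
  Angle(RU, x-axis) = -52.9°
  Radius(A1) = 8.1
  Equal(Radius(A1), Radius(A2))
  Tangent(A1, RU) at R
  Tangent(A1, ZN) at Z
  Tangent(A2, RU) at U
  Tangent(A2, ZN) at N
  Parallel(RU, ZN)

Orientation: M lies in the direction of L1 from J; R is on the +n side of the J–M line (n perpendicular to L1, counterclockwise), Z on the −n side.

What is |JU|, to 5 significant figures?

46.215

Tangency of A1 to both parallel lines with radius 8.1 puts R and Z at J ± 8.1·n: R = (6.4604, 4.8860), Z = (-6.4604, -4.8860). Equal radii place U and N the same way about M: U = M + 8.1·n = (33.906, -31.404), N = M − 8.1·n = (20.986, -41.176). Then |JU| = |U − J| = 46.215.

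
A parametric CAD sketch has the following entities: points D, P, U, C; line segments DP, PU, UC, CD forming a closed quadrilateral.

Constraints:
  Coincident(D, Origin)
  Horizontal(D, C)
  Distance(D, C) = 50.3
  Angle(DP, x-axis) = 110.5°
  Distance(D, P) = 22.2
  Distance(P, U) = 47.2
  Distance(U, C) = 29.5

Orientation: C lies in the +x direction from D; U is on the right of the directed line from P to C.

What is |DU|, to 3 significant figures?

27.9

D is at the origin; D and C share the same y with |DC| = 50.3 and C in +x, so C = (50.3, 0). DP runs at 110.5° with |DP| = 22.2, so P = (-7.77, 20.8). U is determined by |PU| = 47.2 and |UC| = 29.5 together: it lies at the intersection of circle(P, 47.2) and circle(C, 29.5). With |PC| = 61.7, the foot of the radical line on PC is 41.8 from P and the perpendicular offset is √(47.2² − 41.8²) = 21.8. Taking the right-of-PC solution: U = (24.3, -13.9).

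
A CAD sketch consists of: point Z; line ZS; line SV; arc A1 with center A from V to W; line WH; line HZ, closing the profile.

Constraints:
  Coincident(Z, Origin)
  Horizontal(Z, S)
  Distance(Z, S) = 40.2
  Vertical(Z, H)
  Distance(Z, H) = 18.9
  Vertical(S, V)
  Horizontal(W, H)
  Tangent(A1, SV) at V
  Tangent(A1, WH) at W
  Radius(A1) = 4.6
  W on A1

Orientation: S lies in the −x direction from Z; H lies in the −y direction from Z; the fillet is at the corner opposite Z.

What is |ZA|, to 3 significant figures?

38.4

Z is at the origin; Z and S share the same y with |ZS| = 40.2 and S on the −x side, so S = (-40.2, 0.00). ZH is vertical with |ZH| = 18.9 and H on the −y side, so H = (0.00, -18.9). The virtual corner opposite Z is at (-40.2, -18.9). A1 meets SV tangentially, so AV is at right angles to SV and the tangent condition forces AW to be normal to WH, with radius 4.6, so the center A sits 4.6 in from both sides at A = (-35.6, -14.3). Then |ZA| = |A − Z| = 38.4.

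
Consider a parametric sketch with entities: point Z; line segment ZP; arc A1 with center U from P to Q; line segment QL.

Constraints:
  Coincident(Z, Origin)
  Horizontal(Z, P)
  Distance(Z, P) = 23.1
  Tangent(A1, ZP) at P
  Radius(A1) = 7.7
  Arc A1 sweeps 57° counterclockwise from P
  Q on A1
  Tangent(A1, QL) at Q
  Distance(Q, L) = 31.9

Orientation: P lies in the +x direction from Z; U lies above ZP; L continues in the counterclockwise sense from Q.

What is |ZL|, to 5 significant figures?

55.841

On A1, P sits at bearing -90° from U; a 57° counterclockwise sweep puts Q at bearing -33°, so Q = U + 7.7·(cos -33°, sin -33°) = (29.558, 3.5063). Tangency of A1 to QL means the radius UQ is perpendicular to QL, so QL runs along (−sin -33°, cos -33°); with |QL| = 31.9, L = (46.932, 30.260). Then |ZL| = |L − Z| = 55.841.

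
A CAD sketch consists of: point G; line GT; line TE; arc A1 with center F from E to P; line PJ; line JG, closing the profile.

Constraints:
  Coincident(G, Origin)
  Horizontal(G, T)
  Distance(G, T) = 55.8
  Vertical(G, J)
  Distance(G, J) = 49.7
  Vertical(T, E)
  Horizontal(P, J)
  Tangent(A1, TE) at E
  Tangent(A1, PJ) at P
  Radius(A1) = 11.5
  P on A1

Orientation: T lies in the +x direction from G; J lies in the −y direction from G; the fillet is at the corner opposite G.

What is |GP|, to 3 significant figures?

66.6

G is at the origin; GT is horizontal with |GT| = 55.8 and T on the +x side, so T = (55.8, 0.00). G and J share the same x with |GJ| = 49.7 and J on the −y side, so J = (0.00, -49.7). The virtual corner opposite G is at (55.8, -49.7). Since A1 is tangent to TE there, FE ⟂ TE and A1 meets PJ tangentially, so FP is at right angles to PJ, with radius 11.5, so the center F sits 11.5 in from both sides at F = (44.3, -38.2). That places the tangent points at E = (55.8, -38.2) on TE and P = (44.3, -49.7) on PJ. Then |GP| = |P − G| = 66.6.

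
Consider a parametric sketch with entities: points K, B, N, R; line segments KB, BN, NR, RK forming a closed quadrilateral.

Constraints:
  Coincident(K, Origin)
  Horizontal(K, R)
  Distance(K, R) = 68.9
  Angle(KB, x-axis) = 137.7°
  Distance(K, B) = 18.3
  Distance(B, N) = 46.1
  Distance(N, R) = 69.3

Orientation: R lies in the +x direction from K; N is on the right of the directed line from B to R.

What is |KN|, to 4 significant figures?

30.01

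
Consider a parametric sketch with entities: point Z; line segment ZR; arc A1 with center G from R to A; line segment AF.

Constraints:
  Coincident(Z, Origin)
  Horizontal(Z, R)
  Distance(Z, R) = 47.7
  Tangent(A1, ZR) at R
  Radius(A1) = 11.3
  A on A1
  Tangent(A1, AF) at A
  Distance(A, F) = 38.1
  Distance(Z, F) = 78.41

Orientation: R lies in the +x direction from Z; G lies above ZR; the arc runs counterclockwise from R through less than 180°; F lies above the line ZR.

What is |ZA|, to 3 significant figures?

59.9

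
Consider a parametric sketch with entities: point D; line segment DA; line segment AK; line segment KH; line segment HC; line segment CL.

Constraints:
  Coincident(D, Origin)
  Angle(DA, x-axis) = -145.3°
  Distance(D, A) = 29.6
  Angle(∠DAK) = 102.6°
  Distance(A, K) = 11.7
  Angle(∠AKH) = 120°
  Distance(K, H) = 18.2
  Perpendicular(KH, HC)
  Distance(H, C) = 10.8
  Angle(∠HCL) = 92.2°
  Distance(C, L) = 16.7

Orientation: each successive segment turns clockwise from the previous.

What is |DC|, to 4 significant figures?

19.50

∠AKH = 120.0° gives KH at 77.30° from the x-axis; with |KH| = 18.2, H = (-28.93, 8.839). KH ⟂ HC, so HC runs at -12.70°; with |HC| = 10.8, C = (-18.40, 6.464). Then |DC| = |C − D| = 19.50.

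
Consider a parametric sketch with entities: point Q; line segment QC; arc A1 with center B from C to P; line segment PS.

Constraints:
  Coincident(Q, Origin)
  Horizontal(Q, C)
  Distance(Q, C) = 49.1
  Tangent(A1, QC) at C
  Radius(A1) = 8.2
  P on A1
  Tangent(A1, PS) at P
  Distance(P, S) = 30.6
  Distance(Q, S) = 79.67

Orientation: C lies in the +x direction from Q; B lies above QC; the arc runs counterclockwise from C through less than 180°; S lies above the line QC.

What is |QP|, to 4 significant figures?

55.38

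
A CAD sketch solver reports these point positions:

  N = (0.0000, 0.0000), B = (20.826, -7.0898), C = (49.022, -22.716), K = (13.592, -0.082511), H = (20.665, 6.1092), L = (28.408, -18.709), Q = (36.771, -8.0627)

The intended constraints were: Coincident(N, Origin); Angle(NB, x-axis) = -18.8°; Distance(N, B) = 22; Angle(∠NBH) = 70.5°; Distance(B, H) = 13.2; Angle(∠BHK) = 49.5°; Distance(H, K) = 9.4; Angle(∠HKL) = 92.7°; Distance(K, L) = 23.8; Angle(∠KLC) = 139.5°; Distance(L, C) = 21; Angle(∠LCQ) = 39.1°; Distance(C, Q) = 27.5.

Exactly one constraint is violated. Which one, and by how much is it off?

Distance(C, Q) = 27.5 — off by 8.40.

N = (0.00, 0.00) ✓; NB at -18.80° ✓; |NB| = 22.00 ✓; ∠NBH = 70.50° ✓; |BH| = 13.20 ✓; ∠BHK = 49.50° ✓; |HK| = 9.400 ✓; ∠HKL = 92.70° ✓; |KL| = 23.80 ✓; ∠KLC = 139.5° ✓; |LC| = 21.00 ✓; ∠LCQ = 39.10° ✓; |CQ| = 19.10 ✗.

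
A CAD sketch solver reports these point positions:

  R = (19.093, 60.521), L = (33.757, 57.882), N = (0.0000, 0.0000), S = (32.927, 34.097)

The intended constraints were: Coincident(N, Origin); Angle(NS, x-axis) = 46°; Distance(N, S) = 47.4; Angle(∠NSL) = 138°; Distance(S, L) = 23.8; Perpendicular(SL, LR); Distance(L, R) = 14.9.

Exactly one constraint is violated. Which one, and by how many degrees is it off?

Perpendicular(SL, LR) — off by 8.20°.

N = (0.00, 0.00) ✓; NS at 46.00° ✓; |NS| = 47.40 ✓; ∠NSL = 138.0° ✓; |SL| = 23.80 ✓; ∠(SL, LR) = 81.80° ✗; |LR| = 14.90 ✓.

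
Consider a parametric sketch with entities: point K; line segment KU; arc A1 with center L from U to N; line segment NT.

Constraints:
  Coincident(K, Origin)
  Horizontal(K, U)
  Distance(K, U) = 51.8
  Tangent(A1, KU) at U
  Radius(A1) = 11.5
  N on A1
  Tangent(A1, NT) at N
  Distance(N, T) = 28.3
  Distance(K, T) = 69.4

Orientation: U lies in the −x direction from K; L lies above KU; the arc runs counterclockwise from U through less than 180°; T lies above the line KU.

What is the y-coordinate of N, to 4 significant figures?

17.05

Checks: ∠(LU, UK) = 90.00° ✓; |LN| = 11.50 ✓; ∠(LN, NT) = 90.00° ✓; |NT| = 28.30 ✓; |KT| = 69.40 ✓.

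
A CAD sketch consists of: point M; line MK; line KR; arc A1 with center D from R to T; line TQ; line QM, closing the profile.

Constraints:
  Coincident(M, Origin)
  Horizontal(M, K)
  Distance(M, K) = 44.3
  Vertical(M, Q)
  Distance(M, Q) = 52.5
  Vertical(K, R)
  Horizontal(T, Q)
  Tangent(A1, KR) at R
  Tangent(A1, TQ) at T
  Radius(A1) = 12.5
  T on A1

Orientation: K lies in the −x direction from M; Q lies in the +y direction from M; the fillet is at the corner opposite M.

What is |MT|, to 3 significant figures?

61.4

M is at the origin; MK is horizontal with |MK| = 44.3 and K on the −x side, so K = (-44.3, 0.00). MQ is vertical with |MQ| = 52.5 and Q on the +y side, so Q = (0.00, 52.5). The virtual corner opposite M is at (-44.3, 52.5). Tangency of A1 to KR means the radius DR is perpendicular to KR and tangency of A1 to TQ means the radius DT is perpendicular to TQ, with radius 12.5, so the center D sits 12.5 in from both sides at D = (-31.8, 40.0). That places the tangent points at R = (-44.3, 40.0) on KR and T = (-31.8, 52.5) on TQ. Then |MT| = |T − M| = 61.4.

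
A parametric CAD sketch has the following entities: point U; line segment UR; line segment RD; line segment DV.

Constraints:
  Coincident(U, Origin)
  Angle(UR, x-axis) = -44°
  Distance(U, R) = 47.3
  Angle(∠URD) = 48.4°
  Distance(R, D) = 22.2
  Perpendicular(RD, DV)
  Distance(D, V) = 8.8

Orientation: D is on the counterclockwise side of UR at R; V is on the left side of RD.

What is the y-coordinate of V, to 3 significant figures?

-10.3

∠URD = 48.4°, so RD runs at -44.0° + (180° − 48.4°) = 87.6° from the x-axis; with |RD| = 22.2, D = R + 22.2·(cos 87.6°, sin 87.6°) = (35.0, -10.7). RD ⟂ DV; with |DV| = 8.8 on the left of RD, V = D + 8.8·(-0.999, 0.0419) = (26.2, -10.3). So V.y = -10.3.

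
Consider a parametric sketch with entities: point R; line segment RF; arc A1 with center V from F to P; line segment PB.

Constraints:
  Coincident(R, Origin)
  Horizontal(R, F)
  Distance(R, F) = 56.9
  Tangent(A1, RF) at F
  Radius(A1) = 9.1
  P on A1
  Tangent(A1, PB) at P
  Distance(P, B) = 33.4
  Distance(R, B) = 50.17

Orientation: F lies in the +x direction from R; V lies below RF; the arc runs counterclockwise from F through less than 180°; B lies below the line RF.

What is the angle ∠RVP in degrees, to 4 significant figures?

14.88°

R is at the origin; R and F share the same y with |RF| = 56.9 and F on the +x side, so F = (56.90, 0.000). The tangent condition forces VF to be normal to RF, so V = F + (0, -9.1) = (56.90, -9.100). Since VP ⟂ PB (tangency), |VB| = √(9.1² + 33.4²) = 34.62 regardless of where P sits on A1. So B lies on both circle(R, 50.17) and circle(V, 34.62); the below-RF intersection is B = (35.02, -35.93). P is the foot of the tangent from B: P = (48.58, -5.404).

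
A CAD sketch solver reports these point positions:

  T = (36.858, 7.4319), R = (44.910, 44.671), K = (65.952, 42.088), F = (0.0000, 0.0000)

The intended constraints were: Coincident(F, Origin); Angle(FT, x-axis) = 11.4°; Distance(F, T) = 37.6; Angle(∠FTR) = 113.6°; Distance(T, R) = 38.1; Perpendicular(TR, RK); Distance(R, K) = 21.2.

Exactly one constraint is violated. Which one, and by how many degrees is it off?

Perpendicular(TR, RK) — off by 5.20°.

F = (0.00, 0.00) ✓; FT at 11.40° ✓; |FT| = 37.60 ✓; ∠FTR = 113.6° ✓; |TR| = 38.10 ✓; ∠(TR, RK) = 84.80° ✗; |RK| = 21.20 ✓.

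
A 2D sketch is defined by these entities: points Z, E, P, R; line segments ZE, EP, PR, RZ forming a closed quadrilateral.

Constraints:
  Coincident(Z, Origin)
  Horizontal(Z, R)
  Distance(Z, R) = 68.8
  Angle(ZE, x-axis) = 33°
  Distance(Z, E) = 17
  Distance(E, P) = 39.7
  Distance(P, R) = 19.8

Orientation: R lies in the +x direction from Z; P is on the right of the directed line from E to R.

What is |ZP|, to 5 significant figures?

50.886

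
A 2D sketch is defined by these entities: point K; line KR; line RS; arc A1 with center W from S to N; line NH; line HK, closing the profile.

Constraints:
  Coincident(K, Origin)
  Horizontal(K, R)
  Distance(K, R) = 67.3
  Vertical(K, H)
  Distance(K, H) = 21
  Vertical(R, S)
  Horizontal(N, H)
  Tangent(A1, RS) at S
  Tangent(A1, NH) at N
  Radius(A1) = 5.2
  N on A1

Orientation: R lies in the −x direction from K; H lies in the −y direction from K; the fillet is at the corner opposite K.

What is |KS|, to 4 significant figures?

69.13

The virtual corner opposite K is at (-67.30, -21.00). Tangency of A1 to RS means the radius WS is perpendicular to RS and A1 meets NH tangentially, so WN is at right angles to NH, with radius 5.2, so the center W sits 5.2 in from both sides at W = (-62.10, -15.80). That places the tangent points at S = (-67.30, -15.80) on RS and N = (-62.10, -21.00) on NH. Then |KS| = |S − K| = 69.13.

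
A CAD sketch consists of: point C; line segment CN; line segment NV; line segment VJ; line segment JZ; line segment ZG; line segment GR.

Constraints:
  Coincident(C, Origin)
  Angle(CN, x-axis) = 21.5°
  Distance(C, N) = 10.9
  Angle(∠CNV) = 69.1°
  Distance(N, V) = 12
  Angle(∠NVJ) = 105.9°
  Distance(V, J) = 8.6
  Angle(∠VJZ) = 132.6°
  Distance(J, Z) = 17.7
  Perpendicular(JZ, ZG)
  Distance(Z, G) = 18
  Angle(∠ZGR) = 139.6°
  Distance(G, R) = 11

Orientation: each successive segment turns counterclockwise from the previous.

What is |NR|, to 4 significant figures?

14.10

C is at the origin; CN runs at 21.5° with length 10.9, so N = (10.14, 3.995). ∠CNV = 69.1° gives NV at 132.4° from the x-axis; with |NV| = 12.0, V = (2.050, 12.86). ∠NVJ = 105.9° gives VJ at -153.5° from the x-axis; with |VJ| = 8.6, J = (-5.647, 9.019). ∠VJZ = 132.6° gives JZ at -106.1° from the x-axis; with |JZ| = 17.7, Z = (-10.55, -7.987). JZ is perpendicular to ZG, so ZG runs at -16.10°; with |ZG| = 18.0, G = (6.739, -12.98). ∠ZGR = 139.6° gives GR at 24.30° from the x-axis; with |GR| = 11.0, R = (16.76, -8.452). Then |NR| = |R − N| = 14.10.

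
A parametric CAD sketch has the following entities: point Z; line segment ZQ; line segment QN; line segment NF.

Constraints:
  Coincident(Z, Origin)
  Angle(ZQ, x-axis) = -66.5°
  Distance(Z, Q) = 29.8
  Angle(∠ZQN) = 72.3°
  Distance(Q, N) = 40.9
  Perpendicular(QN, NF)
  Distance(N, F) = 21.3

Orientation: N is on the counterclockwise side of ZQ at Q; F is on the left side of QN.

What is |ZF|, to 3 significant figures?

32.6

∠ZQN = 72.3°, so QN runs at -66.5° + (180° − 72.3°) = 41.2° from the x-axis; with |QN| = 40.9, N = Q + 40.9·(cos 41.2°, sin 41.2°) = (42.7, -0.388). QN ⟂ NF; with |NF| = 21.3 on the left of QN, F = N + 21.3·(-0.659, 0.752) = (28.6, 15.6). Then |ZF| = |F − Z| = 32.6.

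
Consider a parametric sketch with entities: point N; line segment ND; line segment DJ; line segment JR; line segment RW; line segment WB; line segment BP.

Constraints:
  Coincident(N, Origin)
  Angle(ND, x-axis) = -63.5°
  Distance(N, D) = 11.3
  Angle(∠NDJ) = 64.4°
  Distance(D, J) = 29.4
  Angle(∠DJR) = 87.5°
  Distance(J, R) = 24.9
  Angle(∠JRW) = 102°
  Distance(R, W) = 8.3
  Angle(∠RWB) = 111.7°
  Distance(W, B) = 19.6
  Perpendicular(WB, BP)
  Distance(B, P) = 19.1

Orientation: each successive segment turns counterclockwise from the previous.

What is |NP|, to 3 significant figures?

23.9

∠RWB = 111.7° gives WB at -69.1° from the x-axis; with |WB| = 19.6, B = (3.69, 3.58). WB ⟂ BP, so BP runs at 20.9°; with |BP| = 19.1, P = (21.5, 10.4). Then |NP| = |P − N| = 23.9.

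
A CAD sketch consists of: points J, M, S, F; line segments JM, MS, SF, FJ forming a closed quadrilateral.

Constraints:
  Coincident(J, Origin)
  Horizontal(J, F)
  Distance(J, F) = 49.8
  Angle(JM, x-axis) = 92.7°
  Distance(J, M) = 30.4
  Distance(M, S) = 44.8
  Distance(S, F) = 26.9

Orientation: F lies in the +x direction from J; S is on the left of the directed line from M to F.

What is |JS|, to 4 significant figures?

50.42

Checks: |MS| = 44.80 ✓; |SF| = 26.90 ✓.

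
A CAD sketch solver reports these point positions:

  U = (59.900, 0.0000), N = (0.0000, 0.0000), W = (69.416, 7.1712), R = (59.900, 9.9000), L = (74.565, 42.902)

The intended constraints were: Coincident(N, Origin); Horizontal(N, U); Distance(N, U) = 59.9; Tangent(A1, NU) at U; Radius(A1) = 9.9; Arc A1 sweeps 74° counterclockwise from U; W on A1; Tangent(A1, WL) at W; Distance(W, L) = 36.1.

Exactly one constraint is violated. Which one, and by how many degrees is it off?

Tangent(A1, WL) at W — off by 7.80°.

N = (0.00, 0.00) ✓; N.y = 0.00, U.y = 0.00 ✓; |NU| = 59.90 ✓; ∠(RU, UN) = 90.00° ✓; |RU| = 9.900 ✓; bearing(R→W) − bearing(R→U) = 74.00° ✓; |RW| = 9.900 ✓; ∠(RW, WL) = 82.20° ✗; |WL| = 36.10 ✓.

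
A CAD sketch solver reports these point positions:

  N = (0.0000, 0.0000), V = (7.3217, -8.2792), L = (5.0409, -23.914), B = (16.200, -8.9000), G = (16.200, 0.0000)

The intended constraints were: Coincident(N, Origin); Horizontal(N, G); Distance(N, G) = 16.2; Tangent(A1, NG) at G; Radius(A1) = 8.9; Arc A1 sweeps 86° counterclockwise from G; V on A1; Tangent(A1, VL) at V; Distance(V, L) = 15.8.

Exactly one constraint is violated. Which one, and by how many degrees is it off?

Tangent(A1, VL) at V — off by 4.30°.

N = (0.00, 0.00) ✓; N.y = 0.00, G.y = 0.00 ✓; |NG| = 16.20 ✓; ∠(BG, GN) = 90.00° ✓; |BG| = 8.900 ✓; bearing(B→V) − bearing(B→G) = 86.00° ✓; |BV| = 8.900 ✓; ∠(BV, VL) = 94.30° ✗; |VL| = 15.80 ✓.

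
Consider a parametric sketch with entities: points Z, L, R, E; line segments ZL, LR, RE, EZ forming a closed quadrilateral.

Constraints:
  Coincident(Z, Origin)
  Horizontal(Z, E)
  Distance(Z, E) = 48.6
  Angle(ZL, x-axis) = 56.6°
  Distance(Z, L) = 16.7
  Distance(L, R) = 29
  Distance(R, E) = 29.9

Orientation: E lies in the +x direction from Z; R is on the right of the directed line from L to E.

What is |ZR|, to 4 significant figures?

24.70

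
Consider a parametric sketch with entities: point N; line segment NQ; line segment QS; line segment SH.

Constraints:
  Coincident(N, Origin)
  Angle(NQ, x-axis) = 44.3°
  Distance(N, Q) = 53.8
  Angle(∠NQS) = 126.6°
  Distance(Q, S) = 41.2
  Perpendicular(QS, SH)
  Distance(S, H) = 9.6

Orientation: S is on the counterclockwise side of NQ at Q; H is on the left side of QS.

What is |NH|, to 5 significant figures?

80.610

∠NQS = 126.6°, so QS runs at 44.3° + (180° − 126.6°) = 97.700° from the x-axis; with |QS| = 41.2, S = Q + 41.2·(cos 97.700°, sin 97.700°) = (32.984, 78.403). The perpendicularity gives SH at right angles to QS; with |SH| = 9.6 on the left of QS, H = S + 9.6·(-0.99098, -0.13399) = (23.471, 77.117). Then |NH| = |H − N| = 80.610.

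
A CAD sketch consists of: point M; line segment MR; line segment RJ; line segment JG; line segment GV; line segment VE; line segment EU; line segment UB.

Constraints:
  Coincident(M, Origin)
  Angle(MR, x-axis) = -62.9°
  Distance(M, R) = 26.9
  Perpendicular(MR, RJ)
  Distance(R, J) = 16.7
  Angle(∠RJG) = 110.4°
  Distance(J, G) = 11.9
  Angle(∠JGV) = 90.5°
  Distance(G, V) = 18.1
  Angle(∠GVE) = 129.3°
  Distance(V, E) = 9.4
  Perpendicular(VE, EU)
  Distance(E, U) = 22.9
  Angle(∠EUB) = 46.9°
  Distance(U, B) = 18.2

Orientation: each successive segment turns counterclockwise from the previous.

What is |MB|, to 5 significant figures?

20.659

M is at the origin; MR runs at -62.9° with length 26.9, so R = (12.254, -23.947). The perpendicularity gives RJ at right angles to MR, so RJ runs at 27.100°; with |RJ| = 16.7, J = (27.121, -16.339). ∠RJG = 110.4° gives JG at 96.700° from the x-axis; with |JG| = 11.9, G = (25.732, -4.5204). ∠JGV = 90.5° gives GV at -173.80° from the x-axis; with |GV| = 18.1, V = (7.7382, -6.4752). ∠GVE = 129.3° gives VE at -123.10° from the x-axis; with |VE| = 9.4, E = (2.6048, -14.350). The perpendicularity gives EU at right angles to VE, so EU runs at -33.100°; with |EU| = 22.9, U = (21.789, -26.855). ∠EUB = 46.9° gives UB at 100.00° from the x-axis; with |UB| = 18.2, B = (18.628, -8.9320). Then |MB| = |B − M| = 20.659.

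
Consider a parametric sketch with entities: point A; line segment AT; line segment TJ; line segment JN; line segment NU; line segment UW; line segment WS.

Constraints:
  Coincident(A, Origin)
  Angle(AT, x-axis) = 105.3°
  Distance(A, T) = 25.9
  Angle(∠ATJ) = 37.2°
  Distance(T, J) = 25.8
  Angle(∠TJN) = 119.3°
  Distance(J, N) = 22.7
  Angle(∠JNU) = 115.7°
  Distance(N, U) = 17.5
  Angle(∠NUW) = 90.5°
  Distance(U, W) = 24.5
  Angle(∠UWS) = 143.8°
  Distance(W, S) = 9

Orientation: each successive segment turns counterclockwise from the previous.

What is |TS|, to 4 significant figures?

12.33

A is at the origin; AT runs at 105.3° with length 25.9, so T = (-6.834, 24.98). ∠ATJ = 37.2° gives TJ at -111.9° from the x-axis; with |TJ| = 25.8, J = (-16.46, 1.044). ∠TJN = 119.3° gives JN at -51.20° from the x-axis; with |JN| = 22.7, N = (-2.233, -16.65). ∠JNU = 115.7° gives NU at 13.10° from the x-axis; with |NU| = 17.5, U = (14.81, -12.68). ∠NUW = 90.5° gives UW at 102.6° from the x-axis; with |UW| = 24.5, W = (9.467, 11.23). ∠UWS = 143.8° gives WS at 138.8° from the x-axis; with |WS| = 9.0, S = (2.695, 17.16). Then |TS| = |S − T| = 12.33.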